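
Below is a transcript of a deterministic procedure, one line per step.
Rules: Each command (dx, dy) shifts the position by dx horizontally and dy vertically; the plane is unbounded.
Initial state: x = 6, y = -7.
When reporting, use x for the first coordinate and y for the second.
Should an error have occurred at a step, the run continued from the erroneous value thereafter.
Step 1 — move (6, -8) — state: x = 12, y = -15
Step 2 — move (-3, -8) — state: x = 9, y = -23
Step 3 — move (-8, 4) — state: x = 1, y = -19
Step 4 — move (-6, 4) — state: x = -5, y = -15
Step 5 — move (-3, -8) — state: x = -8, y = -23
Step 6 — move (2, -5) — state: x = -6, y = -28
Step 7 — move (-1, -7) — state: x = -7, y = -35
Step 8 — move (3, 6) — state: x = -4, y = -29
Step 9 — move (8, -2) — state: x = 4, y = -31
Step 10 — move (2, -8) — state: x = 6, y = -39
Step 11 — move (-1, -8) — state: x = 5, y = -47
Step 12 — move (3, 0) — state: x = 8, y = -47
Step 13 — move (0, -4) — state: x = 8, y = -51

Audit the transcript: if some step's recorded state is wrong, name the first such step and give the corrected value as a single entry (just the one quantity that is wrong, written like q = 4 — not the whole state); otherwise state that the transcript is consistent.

no error

Recomputing the run from the initial state:
step 1: x = 12, y = -15
step 2: x = 9, y = -23
step 3: x = 1, y = -19
step 4: x = -5, y = -15
step 5: x = -8, y = -23
step 6: x = -6, y = -28
step 7: x = -7, y = -35
step 8: x = -4, y = -29
step 9: x = 4, y = -31
step 10: x = 6, y = -39
step 11: x = 5, y = -47
step 12: x = 8, y = -47
step 13: x = 8, y = -51
This matches the transcript at every step.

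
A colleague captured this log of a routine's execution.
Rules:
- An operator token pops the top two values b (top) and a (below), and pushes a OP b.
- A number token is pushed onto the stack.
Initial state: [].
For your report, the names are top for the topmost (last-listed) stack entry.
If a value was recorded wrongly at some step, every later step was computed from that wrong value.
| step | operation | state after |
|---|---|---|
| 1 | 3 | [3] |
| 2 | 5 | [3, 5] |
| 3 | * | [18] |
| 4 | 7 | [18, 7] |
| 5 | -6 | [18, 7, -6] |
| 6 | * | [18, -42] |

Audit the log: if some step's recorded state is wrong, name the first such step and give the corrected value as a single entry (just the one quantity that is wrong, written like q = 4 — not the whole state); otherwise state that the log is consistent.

step 1: push 3: top = 3 -> no discrepancy
step 2: push 5: top = 5 -> same as recorded
step 3: 3 * 5 = 15 -> this is not what the log shows
First incorrect step: 3; the correct value is top = 15.

step 3, top = 15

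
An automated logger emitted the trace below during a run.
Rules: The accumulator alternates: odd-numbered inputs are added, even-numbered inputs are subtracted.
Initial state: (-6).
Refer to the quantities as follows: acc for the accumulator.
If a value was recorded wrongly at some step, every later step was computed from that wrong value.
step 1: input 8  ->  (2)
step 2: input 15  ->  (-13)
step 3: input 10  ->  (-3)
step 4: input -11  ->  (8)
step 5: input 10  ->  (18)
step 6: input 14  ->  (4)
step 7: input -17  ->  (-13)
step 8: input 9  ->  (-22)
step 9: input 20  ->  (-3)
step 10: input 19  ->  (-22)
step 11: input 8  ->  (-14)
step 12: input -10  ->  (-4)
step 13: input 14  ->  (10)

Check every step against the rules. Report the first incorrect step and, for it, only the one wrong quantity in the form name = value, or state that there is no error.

Recomputing the run from the initial state:
step 1: acc = 2
step 2: acc = -13
step 3: acc = -3
step 4: acc = 8
step 5: acc = 18
step 6: acc = 4
step 7: acc = -13
step 8: acc = -22
step 9: acc = -2
step 10: acc = -21
step 11: acc = -13
step 12: acc = -3
step 13: acc = 11
The first disagreement with the trace is at step 9, where the value should be acc = -2.

step 9, acc = -2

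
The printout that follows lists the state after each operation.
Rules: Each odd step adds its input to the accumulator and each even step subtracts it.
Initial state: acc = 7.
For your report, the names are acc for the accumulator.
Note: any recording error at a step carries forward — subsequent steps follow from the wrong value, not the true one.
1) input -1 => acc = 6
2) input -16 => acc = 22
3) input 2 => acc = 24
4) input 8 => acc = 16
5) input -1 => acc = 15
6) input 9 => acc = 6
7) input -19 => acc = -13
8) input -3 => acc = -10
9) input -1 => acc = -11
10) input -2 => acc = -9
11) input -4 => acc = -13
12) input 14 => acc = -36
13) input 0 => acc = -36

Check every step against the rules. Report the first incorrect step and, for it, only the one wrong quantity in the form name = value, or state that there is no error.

step 1: acc = 7 + -1 = 6 -> agrees with the printout
step 2: acc = 6 - -16 = 22 -> in agreement
step 3: acc = 22 + 2 = 24 -> no discrepancy
step 4: acc = 24 - 8 = 16 -> matches
step 5: acc = 16 + -1 = 15 -> no discrepancy
step 6: acc = 15 - 9 = 6 -> matches
step 7: acc = 6 + -19 = -13 -> checks out
step 8: acc = -13 - -3 = -10 -> exactly as logged
step 9: acc = -10 + -1 = -11 -> checks out
step 10: acc = -11 - -2 = -9 -> same as recorded
step 11: acc = -9 + -4 = -13 -> consistent with the printout
step 12: acc = -13 - 14 = -27 -> a discrepancy with the printout
First deviation found at step 12; the corrected entry is acc = -27.

step 12, acc = -27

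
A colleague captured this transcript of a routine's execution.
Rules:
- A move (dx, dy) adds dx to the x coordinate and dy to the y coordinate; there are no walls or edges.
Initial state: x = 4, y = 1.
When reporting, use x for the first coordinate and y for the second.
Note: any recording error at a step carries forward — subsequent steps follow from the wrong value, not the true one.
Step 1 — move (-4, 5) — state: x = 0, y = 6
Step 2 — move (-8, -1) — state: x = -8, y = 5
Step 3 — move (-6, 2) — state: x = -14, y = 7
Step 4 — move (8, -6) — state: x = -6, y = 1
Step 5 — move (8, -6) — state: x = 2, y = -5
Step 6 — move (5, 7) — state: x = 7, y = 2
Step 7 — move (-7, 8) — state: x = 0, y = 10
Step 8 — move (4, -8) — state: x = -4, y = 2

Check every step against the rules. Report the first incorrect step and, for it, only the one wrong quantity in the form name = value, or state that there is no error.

Step 1: x = 4 + (-4) = 0, y = 1 + (5) = 6 — confirmed correct.
Step 2: x = 0 + (-8) = -8, y = 6 + (-1) = 5 — in agreement.
Step 3: x = -8 + (-6) = -14, y = 5 + (2) = 7 — verified.
Step 4: x = -14 + (8) = -6, y = 7 + (-6) = 1 — checks out.
Step 5: x = -6 + (8) = 2, y = 1 + (-6) = -5 — consistent with the transcript.
Step 6: x = 2 + (5) = 7, y = -5 + (7) = 2 — no discrepancy.
Step 7: x = 7 + (-7) = 0, y = 2 + (8) = 10 — checks out.
Step 8: x = 0 + (4) = 4, y = 10 + (-8) = 2 — a discrepancy with the transcript.
Conclusion: step 8 carries the first error; the entry should be x = 4.

step 8, x = 4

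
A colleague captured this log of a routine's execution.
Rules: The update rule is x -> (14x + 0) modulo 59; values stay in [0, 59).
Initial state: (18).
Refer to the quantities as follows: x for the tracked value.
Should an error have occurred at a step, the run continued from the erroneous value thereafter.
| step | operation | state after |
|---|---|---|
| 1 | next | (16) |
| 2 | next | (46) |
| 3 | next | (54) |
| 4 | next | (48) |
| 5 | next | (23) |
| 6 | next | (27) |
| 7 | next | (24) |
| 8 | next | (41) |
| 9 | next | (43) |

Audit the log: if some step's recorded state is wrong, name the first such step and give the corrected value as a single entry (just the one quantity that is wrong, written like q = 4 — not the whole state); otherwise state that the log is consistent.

step 2, x = 47

step 1: x = (14*18 + 0) mod 59 = 16 -> agrees with the log
step 2: x = (14*16 + 0) mod 59 = 47 -> this is not what the log shows
That makes step 2 the first incorrect line — x = 47 is what it should show.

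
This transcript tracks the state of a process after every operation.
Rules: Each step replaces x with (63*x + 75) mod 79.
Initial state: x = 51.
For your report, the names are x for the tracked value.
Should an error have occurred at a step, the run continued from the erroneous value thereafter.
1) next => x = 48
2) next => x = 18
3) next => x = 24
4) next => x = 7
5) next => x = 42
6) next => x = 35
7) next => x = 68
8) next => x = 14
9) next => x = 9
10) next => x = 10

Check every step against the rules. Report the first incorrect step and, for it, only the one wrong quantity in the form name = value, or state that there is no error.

step 1, x = 49

step 1: x = (63*51 + 75) mod 79 = 49 -> the transcript disagrees here
Step 1 is the first one off; corrected, x = 49.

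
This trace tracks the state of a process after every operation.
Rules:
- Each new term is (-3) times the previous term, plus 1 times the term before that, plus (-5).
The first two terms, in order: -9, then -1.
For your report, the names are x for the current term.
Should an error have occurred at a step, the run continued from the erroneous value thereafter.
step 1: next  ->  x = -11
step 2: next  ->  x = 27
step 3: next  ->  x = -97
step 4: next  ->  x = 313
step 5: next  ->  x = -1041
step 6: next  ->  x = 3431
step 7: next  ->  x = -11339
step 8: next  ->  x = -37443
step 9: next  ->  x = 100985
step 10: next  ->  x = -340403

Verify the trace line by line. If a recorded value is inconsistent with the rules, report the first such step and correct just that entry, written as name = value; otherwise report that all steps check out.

step 8, x = 37443

Recomputing the run from the initial state:
step 1: x = -11
step 2: x = 27
step 3: x = -97
step 4: x = 313
step 5: x = -1041
step 6: x = 3431
step 7: x = -11339
step 8: x = 37443
step 9: x = -123673
step 10: x = 408457
The first disagreement with the trace is at step 8, where the value should be x = 37443.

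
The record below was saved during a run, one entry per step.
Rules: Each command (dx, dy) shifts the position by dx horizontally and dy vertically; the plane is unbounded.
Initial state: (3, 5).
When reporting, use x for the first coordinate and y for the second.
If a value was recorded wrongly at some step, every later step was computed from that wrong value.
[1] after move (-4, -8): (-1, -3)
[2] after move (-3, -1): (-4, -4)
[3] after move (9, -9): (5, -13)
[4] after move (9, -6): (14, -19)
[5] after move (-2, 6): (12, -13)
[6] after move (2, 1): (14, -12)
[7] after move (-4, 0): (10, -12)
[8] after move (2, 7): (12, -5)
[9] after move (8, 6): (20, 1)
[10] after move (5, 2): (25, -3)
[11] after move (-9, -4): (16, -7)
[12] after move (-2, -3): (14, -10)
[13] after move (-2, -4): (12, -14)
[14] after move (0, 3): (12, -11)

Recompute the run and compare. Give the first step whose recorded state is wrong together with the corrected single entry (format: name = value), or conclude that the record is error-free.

1. x = 3 + (-4) = -1, y = 5 + (-8) = -3 (same as recorded)
2. x = -1 + (-3) = -4, y = -3 + (-1) = -4 (same as recorded)
3. x = -4 + (9) = 5, y = -4 + (-9) = -13 (agrees with the record)
4. x = 5 + (9) = 14, y = -13 + (-6) = -19 (exactly as logged)
5. x = 14 + (-2) = 12, y = -19 + (6) = -13 (consistent with the record)
6. x = 12 + (2) = 14, y = -13 + (1) = -12 (in agreement)
7. x = 14 + (-4) = 10, y = -12 + (0) = -12 (in agreement)
8. x = 10 + (2) = 12, y = -12 + (7) = -5 (consistent with the record)
9. x = 12 + (8) = 20, y = -5 + (6) = 1 (agrees with the record)
10. x = 20 + (5) = 25, y = 1 + (2) = 3 (the record disagrees here)
First incorrect step: 10; the correct value is y = 3.

step 10, y = 3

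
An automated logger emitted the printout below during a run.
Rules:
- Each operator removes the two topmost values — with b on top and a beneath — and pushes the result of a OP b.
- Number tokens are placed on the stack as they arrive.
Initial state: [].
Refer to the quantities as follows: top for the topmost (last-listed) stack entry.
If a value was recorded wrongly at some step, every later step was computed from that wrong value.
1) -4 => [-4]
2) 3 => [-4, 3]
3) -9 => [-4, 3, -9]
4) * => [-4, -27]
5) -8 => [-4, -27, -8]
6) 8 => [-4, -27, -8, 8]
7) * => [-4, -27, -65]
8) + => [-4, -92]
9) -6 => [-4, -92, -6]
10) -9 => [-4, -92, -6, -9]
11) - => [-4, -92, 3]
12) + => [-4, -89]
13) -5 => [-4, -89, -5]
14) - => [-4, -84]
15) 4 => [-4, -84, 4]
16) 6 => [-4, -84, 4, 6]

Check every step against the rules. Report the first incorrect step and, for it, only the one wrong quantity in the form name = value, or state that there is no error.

Step 1: push -4: top = -4 — no discrepancy.
Step 2: push 3: top = 3 — matches.
Step 3: push -9: top = -9 — checks out.
Step 4: 3 * -9 = -27 — matches.
Step 5: push -8: top = -8 — agrees with the printout.
Step 6: push 8: top = 8 — checks out.
Step 7: -8 * 8 = -64 — a discrepancy with the printout.
First deviation found at step 7; the corrected entry is top = -64.

step 7, top = -64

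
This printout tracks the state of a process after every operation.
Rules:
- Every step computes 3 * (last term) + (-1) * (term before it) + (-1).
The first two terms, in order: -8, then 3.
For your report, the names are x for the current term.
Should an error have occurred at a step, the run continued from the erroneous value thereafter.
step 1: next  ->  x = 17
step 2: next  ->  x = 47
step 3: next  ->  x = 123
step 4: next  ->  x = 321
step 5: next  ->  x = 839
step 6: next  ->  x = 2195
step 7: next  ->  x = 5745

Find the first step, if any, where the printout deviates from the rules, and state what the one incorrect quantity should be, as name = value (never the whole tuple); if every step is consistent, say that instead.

step 1, x = 16

Recomputing the run from the initial state:
step 1: x = 16
step 2: x = 44
step 3: x = 115
step 4: x = 300
step 5: x = 784
step 6: x = 2051
step 7: x = 5368
The first disagreement with the printout is at step 1, where the value should be x = 16.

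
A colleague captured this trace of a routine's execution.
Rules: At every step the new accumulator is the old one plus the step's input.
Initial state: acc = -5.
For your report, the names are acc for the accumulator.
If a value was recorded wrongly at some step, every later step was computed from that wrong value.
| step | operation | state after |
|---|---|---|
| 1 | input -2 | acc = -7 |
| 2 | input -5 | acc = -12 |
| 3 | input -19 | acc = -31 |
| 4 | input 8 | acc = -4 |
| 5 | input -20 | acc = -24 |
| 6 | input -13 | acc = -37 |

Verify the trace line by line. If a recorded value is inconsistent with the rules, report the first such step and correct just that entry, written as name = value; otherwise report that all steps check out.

step 4, acc = -23

step 1: acc = -5 + -2 = -7 -> consistent with the trace
step 2: acc = -7 + -5 = -12 -> checks out
step 3: acc = -12 + -19 = -31 -> consistent with the trace
step 4: acc = -31 + 8 = -23 -> the trace disagrees here
First incorrect step: 4; the correct value is acc = -23.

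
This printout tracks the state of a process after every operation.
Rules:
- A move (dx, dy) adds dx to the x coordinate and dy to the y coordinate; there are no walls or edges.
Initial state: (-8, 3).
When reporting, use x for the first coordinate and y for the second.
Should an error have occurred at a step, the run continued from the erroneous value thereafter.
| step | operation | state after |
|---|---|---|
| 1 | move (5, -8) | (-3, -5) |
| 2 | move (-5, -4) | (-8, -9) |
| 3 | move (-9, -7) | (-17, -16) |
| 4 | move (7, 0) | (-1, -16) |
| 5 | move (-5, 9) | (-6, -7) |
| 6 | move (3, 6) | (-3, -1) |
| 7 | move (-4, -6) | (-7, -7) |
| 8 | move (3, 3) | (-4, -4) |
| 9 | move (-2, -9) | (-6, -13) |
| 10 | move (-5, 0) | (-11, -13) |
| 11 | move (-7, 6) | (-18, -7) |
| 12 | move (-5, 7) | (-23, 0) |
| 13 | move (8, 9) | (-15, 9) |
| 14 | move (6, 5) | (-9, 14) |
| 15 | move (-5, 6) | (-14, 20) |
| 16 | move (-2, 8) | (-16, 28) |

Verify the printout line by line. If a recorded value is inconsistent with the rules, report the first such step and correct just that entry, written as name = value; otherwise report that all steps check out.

step 4, x = -10

Step 1: x = -8 + (5) = -3, y = 3 + (-8) = -5 — verified.
Step 2: x = -3 + (-5) = -8, y = -5 + (-4) = -9 — no discrepancy.
Step 3: x = -8 + (-9) = -17, y = -9 + (-7) = -16 — confirmed correct.
Step 4: x = -17 + (7) = -10, y = -16 + (0) = -16 — this is not what the printout shows.
The audit stops at step 4: the recorded entry is wrong and should be x = -10.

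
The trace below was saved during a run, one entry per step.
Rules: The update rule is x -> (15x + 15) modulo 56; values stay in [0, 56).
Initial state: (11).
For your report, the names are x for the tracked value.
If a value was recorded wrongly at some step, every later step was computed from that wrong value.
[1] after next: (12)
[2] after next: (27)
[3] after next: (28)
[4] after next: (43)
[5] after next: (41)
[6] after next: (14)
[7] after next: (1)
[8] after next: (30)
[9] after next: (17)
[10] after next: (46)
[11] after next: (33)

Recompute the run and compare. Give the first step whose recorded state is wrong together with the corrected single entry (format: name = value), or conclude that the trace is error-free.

Recomputing the run from the initial state:
step 1: x = 12
step 2: x = 27
step 3: x = 28
step 4: x = 43
step 5: x = 44
step 6: x = 3
step 7: x = 4
step 8: x = 19
step 9: x = 20
step 10: x = 35
step 11: x = 36
The first disagreement with the trace is at step 5, where the value should be x = 44.

step 5, x = 44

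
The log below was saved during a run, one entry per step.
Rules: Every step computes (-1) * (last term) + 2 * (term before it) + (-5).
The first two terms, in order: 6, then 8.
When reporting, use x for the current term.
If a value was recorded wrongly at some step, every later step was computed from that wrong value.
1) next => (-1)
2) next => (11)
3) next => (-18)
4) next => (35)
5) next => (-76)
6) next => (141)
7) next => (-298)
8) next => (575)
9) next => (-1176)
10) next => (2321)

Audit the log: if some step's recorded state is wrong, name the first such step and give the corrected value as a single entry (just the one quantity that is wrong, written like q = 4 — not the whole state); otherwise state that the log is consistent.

Recomputing the run from the initial state:
step 1: x = -1
step 2: x = 12
step 3: x = -19
step 4: x = 38
step 5: x = -81
step 6: x = 152
step 7: x = -319
step 8: x = 618
step 9: x = -1261
step 10: x = 2492
The first disagreement with the log is at step 2, where the value should be x = 12.

step 2, x = 12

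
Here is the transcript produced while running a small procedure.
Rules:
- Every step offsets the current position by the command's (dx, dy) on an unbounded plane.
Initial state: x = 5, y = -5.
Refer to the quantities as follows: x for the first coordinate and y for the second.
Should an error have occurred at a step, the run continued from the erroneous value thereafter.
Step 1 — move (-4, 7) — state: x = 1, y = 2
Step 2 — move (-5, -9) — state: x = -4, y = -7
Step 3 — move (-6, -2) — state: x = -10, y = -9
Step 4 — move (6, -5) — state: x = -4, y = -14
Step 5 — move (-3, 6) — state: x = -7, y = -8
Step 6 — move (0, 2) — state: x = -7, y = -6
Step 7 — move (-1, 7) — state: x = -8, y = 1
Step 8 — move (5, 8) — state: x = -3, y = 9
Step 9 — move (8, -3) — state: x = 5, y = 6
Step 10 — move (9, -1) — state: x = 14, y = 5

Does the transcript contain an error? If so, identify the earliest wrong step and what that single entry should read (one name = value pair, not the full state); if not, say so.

no error

Recomputing the run from the initial state:
step 1: x = 1, y = 2
step 2: x = -4, y = -7
step 3: x = -10, y = -9
step 4: x = -4, y = -14
step 5: x = -7, y = -8
step 6: x = -7, y = -6
step 7: x = -8, y = 1
step 8: x = -3, y = 9
step 9: x = 5, y = 6
step 10: x = 14, y = 5
This matches the transcript at every step.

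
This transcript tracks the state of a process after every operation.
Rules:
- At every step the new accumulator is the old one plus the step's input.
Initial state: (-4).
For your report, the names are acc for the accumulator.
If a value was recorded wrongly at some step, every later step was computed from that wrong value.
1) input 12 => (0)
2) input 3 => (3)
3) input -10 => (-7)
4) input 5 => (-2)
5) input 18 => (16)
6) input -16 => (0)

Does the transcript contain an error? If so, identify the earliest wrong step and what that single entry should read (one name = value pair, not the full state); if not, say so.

step 1: acc = -4 + 12 = 8 -> a discrepancy with the transcript
First incorrect step: 1; the correct value is acc = 8.

step 1, acc = 8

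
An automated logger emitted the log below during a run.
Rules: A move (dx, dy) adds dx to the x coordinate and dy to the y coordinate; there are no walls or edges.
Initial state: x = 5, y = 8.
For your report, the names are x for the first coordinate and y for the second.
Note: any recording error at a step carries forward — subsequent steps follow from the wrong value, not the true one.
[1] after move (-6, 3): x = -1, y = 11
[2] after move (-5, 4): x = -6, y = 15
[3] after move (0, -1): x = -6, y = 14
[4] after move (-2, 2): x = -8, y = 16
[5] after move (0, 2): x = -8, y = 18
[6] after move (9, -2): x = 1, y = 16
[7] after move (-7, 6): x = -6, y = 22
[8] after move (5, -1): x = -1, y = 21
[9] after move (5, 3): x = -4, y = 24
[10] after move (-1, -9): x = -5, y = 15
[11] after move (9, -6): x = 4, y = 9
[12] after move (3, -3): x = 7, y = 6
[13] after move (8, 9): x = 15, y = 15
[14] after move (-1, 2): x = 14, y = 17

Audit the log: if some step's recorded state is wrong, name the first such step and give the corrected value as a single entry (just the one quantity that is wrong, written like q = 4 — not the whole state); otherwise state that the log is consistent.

step 9, x = 4

Step 1: x = 5 + (-6) = -1, y = 8 + (3) = 11 — matches.
Step 2: x = -1 + (-5) = -6, y = 11 + (4) = 15 — exactly as logged.
Step 3: x = -6 + (0) = -6, y = 15 + (-1) = 14 — agrees with the log.
Step 4: x = -6 + (-2) = -8, y = 14 + (2) = 16 — confirmed correct.
Step 5: x = -8 + (0) = -8, y = 16 + (2) = 18 — verified.
Step 6: x = -8 + (9) = 1, y = 18 + (-2) = 16 — in agreement.
Step 7: x = 1 + (-7) = -6, y = 16 + (6) = 22 — agrees with the log.
Step 8: x = -6 + (5) = -1, y = 22 + (-1) = 21 — confirmed correct.
Step 9: x = -1 + (5) = 4, y = 21 + (3) = 24 — first mismatch against the log.
So the first discrepancy is step 9, where the right value is x = 4.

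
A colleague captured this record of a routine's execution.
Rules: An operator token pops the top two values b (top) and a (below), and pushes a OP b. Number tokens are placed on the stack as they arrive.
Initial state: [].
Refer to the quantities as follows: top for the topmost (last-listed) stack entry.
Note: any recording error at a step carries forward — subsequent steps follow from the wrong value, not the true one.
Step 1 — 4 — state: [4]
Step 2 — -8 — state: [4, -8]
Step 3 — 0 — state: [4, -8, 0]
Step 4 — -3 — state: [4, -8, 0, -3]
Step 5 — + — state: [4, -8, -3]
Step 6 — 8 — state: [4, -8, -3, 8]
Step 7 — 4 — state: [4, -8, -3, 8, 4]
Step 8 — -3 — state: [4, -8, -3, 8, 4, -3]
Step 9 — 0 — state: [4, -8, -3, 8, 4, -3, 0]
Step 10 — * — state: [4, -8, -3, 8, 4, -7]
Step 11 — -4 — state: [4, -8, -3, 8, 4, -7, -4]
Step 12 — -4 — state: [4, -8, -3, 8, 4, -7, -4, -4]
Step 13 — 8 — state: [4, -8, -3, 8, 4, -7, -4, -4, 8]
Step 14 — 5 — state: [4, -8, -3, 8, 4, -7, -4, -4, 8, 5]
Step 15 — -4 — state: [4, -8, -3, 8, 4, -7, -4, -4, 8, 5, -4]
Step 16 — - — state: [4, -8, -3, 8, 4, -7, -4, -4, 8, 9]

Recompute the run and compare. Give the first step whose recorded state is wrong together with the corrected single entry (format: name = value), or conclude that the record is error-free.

step 10, top = 0

step 1: push 4: top = 4 -> matches
step 2: push -8: top = -8 -> same as recorded
step 3: push 0: top = 0 -> no discrepancy
step 4: push -3: top = -3 -> verified
step 5: 0 + -3 = -3 -> in agreement
step 6: push 8: top = 8 -> confirmed correct
step 7: push 4: top = 4 -> confirmed correct
step 8: push -3: top = -3 -> same as recorded
step 9: push 0: top = 0 -> agrees with the record
step 10: -3 * 0 = 0 -> the recorded entry deviates here
The audit stops at step 10: the recorded entry is wrong and should be top = 0.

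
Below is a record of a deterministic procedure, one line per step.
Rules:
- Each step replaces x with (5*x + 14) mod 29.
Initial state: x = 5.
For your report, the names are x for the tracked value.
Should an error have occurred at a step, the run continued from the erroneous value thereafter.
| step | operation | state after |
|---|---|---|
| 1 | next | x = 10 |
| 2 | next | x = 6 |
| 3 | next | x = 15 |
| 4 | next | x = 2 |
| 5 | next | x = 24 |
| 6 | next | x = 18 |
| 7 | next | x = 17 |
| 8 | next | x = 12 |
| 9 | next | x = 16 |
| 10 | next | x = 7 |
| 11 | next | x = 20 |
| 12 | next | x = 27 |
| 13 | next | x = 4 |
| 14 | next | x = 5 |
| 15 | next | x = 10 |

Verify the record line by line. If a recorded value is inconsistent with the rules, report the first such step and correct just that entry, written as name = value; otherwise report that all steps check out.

no error

step 1: x = (5*5 + 14) mod 29 = 10 -> verified
step 2: x = (5*10 + 14) mod 29 = 6 -> in agreement
step 3: x = (5*6 + 14) mod 29 = 15 -> agrees with the record
step 4: x = (5*15 + 14) mod 29 = 2 -> confirmed correct
step 5: x = (5*2 + 14) mod 29 = 24 -> matches
step 6: x = (5*24 + 14) mod 29 = 18 -> in agreement
step 7: x = (5*18 + 14) mod 29 = 17 -> no discrepancy
step 8: x = (5*17 + 14) mod 29 = 12 -> verified
step 9: x = (5*12 + 14) mod 29 = 16 -> confirmed correct
step 10: x = (5*16 + 14) mod 29 = 7 -> same as recorded
step 11: x = (5*7 + 14) mod 29 = 20 -> confirmed correct
step 12: x = (5*20 + 14) mod 29 = 27 -> matches
step 13: x = (5*27 + 14) mod 29 = 4 -> consistent with the record
step 14: x = (5*4 + 14) mod 29 = 5 -> matches
step 15: x = (5*5 + 14) mod 29 = 10 -> agrees with the record
Every step is consistent.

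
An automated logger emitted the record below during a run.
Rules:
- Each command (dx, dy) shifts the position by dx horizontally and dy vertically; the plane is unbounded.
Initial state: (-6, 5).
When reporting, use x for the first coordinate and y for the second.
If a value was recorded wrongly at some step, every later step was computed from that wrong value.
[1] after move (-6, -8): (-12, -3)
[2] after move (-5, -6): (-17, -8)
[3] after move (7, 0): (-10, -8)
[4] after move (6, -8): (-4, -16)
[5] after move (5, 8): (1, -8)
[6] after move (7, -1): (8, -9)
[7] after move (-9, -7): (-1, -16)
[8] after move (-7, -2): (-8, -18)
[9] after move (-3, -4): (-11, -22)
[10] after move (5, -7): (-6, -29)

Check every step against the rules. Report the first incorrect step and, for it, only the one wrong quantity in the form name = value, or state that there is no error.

Recomputing the run from the initial state:
step 1: x = -12, y = -3
step 2: x = -17, y = -9
step 3: x = -10, y = -9
step 4: x = -4, y = -17
step 5: x = 1, y = -9
step 6: x = 8, y = -10
step 7: x = -1, y = -17
step 8: x = -8, y = -19
step 9: x = -11, y = -23
step 10: x = -6, y = -30
The first disagreement with the record is at step 2, where the value should be y = -9.

step 2, y = -9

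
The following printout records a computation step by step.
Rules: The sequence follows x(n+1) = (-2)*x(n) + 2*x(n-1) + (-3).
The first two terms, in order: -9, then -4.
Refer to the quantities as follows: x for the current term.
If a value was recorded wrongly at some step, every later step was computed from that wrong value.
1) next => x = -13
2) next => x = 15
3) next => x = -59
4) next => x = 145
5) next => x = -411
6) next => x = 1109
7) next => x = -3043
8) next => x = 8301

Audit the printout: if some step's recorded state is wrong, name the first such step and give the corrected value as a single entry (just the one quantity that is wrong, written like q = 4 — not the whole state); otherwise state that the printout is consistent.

Step 1: x = -2*(-4) + (2)*(-9) + (-3) = -13 — no discrepancy.
Step 2: x = -2*(-13) + (2)*(-4) + (-3) = 15 — agrees with the printout.
Step 3: x = -2*(15) + (2)*(-13) + (-3) = -59 — in agreement.
Step 4: x = -2*(-59) + (2)*(15) + (-3) = 145 — exactly as logged.
Step 5: x = -2*(145) + (2)*(-59) + (-3) = -411 — no discrepancy.
Step 6: x = -2*(-411) + (2)*(145) + (-3) = 1109 — agrees with the printout.
Step 7: x = -2*(1109) + (2)*(-411) + (-3) = -3043 — in agreement.
Step 8: x = -2*(-3043) + (2)*(1109) + (-3) = 8301 — in agreement.
Each recorded entry agrees with the recomputation.

no error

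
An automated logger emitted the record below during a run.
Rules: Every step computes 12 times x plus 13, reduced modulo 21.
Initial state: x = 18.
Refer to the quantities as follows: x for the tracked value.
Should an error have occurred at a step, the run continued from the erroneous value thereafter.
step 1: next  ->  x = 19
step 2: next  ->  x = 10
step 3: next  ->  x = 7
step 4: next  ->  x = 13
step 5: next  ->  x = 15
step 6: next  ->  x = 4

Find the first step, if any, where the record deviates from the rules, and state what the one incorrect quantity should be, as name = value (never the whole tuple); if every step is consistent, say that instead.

step 5, x = 1

Recomputing the run from the initial state:
step 1: x = 19
step 2: x = 10
step 3: x = 7
step 4: x = 13
step 5: x = 1
step 6: x = 4
The first disagreement with the record is at step 5, where the value should be x = 1.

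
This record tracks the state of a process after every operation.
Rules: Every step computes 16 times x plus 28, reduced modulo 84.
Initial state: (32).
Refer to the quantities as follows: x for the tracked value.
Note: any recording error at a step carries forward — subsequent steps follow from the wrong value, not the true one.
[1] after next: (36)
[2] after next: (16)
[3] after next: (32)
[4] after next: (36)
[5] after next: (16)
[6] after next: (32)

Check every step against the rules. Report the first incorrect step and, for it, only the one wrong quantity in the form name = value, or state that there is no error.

1. x = (16*32 + 28) mod 84 = 36 (checks out)
2. x = (16*36 + 28) mod 84 = 16 (no discrepancy)
3. x = (16*16 + 28) mod 84 = 32 (verified)
4. x = (16*32 + 28) mod 84 = 36 (verified)
5. x = (16*36 + 28) mod 84 = 16 (matches)
6. x = (16*16 + 28) mod 84 = 32 (no discrepancy)
The recomputation confirms every line.

no error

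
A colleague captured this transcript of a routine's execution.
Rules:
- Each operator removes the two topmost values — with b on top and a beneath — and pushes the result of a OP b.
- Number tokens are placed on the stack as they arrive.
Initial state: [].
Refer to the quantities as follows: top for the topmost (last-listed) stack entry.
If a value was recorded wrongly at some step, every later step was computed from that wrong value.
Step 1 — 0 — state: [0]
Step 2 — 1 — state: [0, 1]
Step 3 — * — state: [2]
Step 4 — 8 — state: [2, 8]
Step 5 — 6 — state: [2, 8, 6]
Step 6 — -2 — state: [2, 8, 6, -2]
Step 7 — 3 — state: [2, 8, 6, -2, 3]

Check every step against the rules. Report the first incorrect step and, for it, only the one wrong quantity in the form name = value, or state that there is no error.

step 3, top = 0

1. push 0: top = 0 (agrees with the transcript)
2. push 1: top = 1 (confirmed correct)
3. 0 * 1 = 0 (the transcript has a different value)
Step 3 is the first one off; corrected, top = 0.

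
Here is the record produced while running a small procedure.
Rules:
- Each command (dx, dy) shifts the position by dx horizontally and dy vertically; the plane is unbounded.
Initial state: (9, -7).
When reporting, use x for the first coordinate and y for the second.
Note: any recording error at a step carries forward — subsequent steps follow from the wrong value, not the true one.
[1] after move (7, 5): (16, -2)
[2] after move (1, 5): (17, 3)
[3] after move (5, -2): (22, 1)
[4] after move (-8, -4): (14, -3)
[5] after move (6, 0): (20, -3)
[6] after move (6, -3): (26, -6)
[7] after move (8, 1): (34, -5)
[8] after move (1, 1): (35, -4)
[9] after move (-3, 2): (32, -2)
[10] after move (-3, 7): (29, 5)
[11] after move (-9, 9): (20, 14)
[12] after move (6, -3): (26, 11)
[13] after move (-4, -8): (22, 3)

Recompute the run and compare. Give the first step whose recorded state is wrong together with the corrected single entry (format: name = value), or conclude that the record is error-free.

Step 1: x = 9 + (7) = 16, y = -7 + (5) = -2 — consistent with the record.
Step 2: x = 16 + (1) = 17, y = -2 + (5) = 3 — same as recorded.
Step 3: x = 17 + (5) = 22, y = 3 + (-2) = 1 — in agreement.
Step 4: x = 22 + (-8) = 14, y = 1 + (-4) = -3 — confirmed correct.
Step 5: x = 14 + (6) = 20, y = -3 + (0) = -3 — no discrepancy.
Step 6: x = 20 + (6) = 26, y = -3 + (-3) = -6 — confirmed correct.
Step 7: x = 26 + (8) = 34, y = -6 + (1) = -5 — in agreement.
Step 8: x = 34 + (1) = 35, y = -5 + (1) = -4 — matches.
Step 9: x = 35 + (-3) = 32, y = -4 + (2) = -2 — in agreement.
Step 10: x = 32 + (-3) = 29, y = -2 + (7) = 5 — in agreement.
Step 11: x = 29 + (-9) = 20, y = 5 + (9) = 14 — consistent with the record.
Step 12: x = 20 + (6) = 26, y = 14 + (-3) = 11 — checks out.
Step 13: x = 26 + (-4) = 22, y = 11 + (-8) = 3 — agrees with the record.
All entries verified; no error found.

no error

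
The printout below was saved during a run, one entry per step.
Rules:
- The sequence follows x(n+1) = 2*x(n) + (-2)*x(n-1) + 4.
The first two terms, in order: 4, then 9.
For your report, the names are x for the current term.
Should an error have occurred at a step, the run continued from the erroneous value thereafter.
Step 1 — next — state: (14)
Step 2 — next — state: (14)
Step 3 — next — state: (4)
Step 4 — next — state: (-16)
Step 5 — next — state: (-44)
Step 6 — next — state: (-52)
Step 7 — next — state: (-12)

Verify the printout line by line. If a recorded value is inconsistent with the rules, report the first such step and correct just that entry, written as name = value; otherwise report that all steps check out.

step 5, x = -36

step 1: x = 2*(9) + (-2)*(4) + (4) = 14 -> agrees with the printout
step 2: x = 2*(14) + (-2)*(9) + (4) = 14 -> exactly as logged
step 3: x = 2*(14) + (-2)*(14) + (4) = 4 -> checks out
step 4: x = 2*(4) + (-2)*(14) + (4) = -16 -> no discrepancy
step 5: x = 2*(-16) + (-2)*(4) + (4) = -36 -> first mismatch against the printout
First deviation found at step 5; the corrected entry is x = -36.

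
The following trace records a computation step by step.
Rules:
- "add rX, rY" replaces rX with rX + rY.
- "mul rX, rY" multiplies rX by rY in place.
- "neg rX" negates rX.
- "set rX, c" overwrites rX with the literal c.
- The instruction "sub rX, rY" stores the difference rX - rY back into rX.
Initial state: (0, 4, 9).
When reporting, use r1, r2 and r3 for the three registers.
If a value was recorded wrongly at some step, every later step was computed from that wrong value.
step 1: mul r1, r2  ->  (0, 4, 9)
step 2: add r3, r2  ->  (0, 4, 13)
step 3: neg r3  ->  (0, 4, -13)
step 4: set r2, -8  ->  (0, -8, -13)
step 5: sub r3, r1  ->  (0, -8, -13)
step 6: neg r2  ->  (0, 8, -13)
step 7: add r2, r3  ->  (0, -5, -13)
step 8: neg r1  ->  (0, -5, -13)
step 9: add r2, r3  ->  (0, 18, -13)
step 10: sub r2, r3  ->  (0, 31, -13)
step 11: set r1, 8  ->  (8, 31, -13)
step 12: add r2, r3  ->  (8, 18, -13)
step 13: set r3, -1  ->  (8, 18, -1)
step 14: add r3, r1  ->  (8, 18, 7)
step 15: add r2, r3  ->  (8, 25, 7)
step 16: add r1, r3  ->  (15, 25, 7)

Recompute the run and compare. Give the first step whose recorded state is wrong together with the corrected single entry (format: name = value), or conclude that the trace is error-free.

Step 1: r1 = 0 * 4 = 0 — exactly as logged.
Step 2: r3 = 9 + 4 = 13 — confirmed correct.
Step 3: r3 = -(13) = -13 — matches.
Step 4: r2 = -8 — in agreement.
Step 5: r3 = -13 - 0 = -13 — verified.
Step 6: r2 = -(-8) = 8 — matches.
Step 7: r2 = 8 + -13 = -5 — consistent with the trace.
Step 8: r1 = -(0) = 0 — agrees with the trace.
Step 9: r2 = -5 + -13 = -18 — not what was recorded.
So the first discrepancy is step 9, where the right value is r2 = -18.

step 9, r2 = -18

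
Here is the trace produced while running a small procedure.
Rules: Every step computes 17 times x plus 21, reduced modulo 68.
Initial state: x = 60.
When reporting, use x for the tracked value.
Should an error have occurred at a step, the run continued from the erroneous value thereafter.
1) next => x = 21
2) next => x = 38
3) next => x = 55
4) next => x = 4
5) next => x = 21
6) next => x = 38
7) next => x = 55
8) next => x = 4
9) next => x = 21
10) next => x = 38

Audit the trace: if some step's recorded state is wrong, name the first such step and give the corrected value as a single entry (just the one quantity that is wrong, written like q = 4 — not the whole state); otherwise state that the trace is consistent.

Recomputing the run from the initial state:
step 1: x = 21
step 2: x = 38
step 3: x = 55
step 4: x = 4
step 5: x = 21
step 6: x = 38
step 7: x = 55
step 8: x = 4
step 9: x = 21
step 10: x = 38
This matches the trace at every step.

no error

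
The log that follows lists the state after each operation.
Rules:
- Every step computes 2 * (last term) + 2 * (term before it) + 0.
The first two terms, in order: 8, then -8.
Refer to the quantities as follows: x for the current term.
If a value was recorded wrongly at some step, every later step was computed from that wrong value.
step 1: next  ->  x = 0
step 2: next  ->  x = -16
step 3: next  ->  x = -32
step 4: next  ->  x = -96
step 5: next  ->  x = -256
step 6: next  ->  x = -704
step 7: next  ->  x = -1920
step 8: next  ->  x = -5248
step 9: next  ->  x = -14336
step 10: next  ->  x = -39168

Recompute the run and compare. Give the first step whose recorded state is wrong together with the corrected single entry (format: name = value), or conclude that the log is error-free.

1. x = 2*(-8) + (2)*(8) + (0) = 0 (in agreement)
2. x = 2*(0) + (2)*(-8) + (0) = -16 (checks out)
3. x = 2*(-16) + (2)*(0) + (0) = -32 (exactly as logged)
4. x = 2*(-32) + (2)*(-16) + (0) = -96 (exactly as logged)
5. x = 2*(-96) + (2)*(-32) + (0) = -256 (consistent with the log)
6. x = 2*(-256) + (2)*(-96) + (0) = -704 (exactly as logged)
7. x = 2*(-704) + (2)*(-256) + (0) = -1920 (verified)
8. x = 2*(-1920) + (2)*(-704) + (0) = -5248 (exactly as logged)
9. x = 2*(-5248) + (2)*(-1920) + (0) = -14336 (same as recorded)
10. x = 2*(-14336) + (2)*(-5248) + (0) = -39168 (verified)
All steps check out; nothing to correct.

no error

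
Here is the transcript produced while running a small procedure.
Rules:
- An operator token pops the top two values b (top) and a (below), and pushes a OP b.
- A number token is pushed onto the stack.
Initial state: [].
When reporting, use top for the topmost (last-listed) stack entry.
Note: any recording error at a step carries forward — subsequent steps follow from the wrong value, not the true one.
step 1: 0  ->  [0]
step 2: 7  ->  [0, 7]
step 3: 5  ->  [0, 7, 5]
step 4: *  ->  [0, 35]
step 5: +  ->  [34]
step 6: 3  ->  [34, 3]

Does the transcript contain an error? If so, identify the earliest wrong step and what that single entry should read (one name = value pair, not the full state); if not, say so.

step 5, top = 35

Recomputing the run from the initial state:
step 1: [0]
step 2: [0, 7]
step 3: [0, 7, 5]
step 4: [0, 35]
step 5: [35]
step 6: [35, 3]
The first disagreement with the transcript is at step 5, where the value should be top = 35.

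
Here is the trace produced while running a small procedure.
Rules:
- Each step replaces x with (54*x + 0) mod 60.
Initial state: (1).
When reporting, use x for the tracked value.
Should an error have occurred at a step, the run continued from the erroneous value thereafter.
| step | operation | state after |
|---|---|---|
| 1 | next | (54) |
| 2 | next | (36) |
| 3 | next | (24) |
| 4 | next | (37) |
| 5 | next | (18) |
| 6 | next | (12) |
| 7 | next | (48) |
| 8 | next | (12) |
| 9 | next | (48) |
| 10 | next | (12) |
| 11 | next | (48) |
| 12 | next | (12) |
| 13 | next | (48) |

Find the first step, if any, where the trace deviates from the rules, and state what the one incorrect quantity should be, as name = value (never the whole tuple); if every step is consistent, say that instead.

Recomputing the run from the initial state:
step 1: x = 54
step 2: x = 36
step 3: x = 24
step 4: x = 36
step 5: x = 24
step 6: x = 36
step 7: x = 24
step 8: x = 36
step 9: x = 24
step 10: x = 36
step 11: x = 24
step 12: x = 36
step 13: x = 24
The first disagreement with the trace is at step 4, where the value should be x = 36.

step 4, x = 36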